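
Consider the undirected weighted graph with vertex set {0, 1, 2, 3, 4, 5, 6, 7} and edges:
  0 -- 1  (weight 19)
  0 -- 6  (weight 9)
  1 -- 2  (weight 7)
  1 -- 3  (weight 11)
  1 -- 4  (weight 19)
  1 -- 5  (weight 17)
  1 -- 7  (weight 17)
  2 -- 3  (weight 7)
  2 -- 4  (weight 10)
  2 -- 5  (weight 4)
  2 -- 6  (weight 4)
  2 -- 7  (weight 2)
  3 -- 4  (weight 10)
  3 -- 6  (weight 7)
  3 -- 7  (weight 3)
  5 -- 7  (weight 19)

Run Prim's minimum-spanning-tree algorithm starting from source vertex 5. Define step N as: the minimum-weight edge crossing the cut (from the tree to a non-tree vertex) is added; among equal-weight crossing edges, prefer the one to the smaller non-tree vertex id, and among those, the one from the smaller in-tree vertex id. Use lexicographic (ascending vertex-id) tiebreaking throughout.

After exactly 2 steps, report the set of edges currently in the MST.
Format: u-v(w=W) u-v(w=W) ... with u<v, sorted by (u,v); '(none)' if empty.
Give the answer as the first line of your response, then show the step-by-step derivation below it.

2-5(w=4) 2-7(w=2)

step 1: add edge 2-5 (w=4); MST = {2-5(w=4)}
step 2: add edge 2-7 (w=2); MST = {2-5(w=4) 2-7(w=2)}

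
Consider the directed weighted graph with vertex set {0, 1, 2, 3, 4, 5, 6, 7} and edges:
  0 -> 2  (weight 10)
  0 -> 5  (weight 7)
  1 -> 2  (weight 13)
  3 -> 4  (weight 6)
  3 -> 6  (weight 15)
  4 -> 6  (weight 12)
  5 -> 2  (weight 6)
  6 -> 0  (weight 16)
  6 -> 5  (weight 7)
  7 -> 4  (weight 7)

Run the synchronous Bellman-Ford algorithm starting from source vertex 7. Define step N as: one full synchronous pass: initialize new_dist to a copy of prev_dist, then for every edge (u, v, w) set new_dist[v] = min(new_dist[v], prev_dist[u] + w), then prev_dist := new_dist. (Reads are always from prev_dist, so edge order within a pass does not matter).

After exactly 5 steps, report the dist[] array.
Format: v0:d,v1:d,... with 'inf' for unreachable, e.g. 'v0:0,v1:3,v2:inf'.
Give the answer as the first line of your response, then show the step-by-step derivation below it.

v0:35,v1:inf,v2:32,v3:inf,v4:7,v5:26,v6:19,v7:0

step 1: dist = v0:inf,v1:inf,v2:inf,v3:inf,v4:7,v5:inf,v6:inf,v7:0
step 2: dist = v0:inf,v1:inf,v2:inf,v3:inf,v4:7,v5:inf,v6:19,v7:0
step 3: dist = v0:35,v1:inf,v2:inf,v3:inf,v4:7,v5:26,v6:19,v7:0
step 4: dist = v0:35,v1:inf,v2:32,v3:inf,v4:7,v5:26,v6:19,v7:0
step 5: dist = v0:35,v1:inf,v2:32,v3:inf,v4:7,v5:26,v6:19,v7:0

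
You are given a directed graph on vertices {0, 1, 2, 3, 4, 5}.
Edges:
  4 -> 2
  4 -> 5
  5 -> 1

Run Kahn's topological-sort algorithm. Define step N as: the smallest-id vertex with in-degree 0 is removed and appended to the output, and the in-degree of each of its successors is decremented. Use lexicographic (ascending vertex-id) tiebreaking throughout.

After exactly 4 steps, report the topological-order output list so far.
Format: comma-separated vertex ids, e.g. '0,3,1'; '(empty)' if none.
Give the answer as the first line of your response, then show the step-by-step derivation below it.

0,3,4,2

step 1: output 0; order=[0]; indeg=(0,1,1,0,0,1)
step 2: output 3; order=[0,3]; indeg=(0,1,1,0,0,1)
step 3: output 4; order=[0,3,4]; indeg=(0,1,0,0,0,0)
step 4: output 2; order=[0,3,4,2]; indeg=(0,1,0,0,0,0)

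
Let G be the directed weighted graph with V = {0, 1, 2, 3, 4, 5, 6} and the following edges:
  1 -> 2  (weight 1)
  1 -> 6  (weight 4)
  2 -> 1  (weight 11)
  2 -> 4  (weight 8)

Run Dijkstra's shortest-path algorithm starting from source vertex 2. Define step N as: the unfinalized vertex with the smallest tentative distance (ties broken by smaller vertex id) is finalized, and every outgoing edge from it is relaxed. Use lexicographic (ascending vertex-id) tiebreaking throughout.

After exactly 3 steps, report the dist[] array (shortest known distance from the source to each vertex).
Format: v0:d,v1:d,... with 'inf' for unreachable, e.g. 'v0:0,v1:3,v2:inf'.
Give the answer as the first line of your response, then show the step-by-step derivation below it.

v0:inf,v1:11,v2:0,v3:inf,v4:8,v5:inf,v6:15

step 1: dist = v0:inf,v1:11,v2:0,v3:inf,v4:8,v5:inf,v6:inf
step 2: dist = v0:inf,v1:11,v2:0,v3:inf,v4:8,v5:inf,v6:inf
step 3: dist = v0:inf,v1:11,v2:0,v3:inf,v4:8,v5:inf,v6:15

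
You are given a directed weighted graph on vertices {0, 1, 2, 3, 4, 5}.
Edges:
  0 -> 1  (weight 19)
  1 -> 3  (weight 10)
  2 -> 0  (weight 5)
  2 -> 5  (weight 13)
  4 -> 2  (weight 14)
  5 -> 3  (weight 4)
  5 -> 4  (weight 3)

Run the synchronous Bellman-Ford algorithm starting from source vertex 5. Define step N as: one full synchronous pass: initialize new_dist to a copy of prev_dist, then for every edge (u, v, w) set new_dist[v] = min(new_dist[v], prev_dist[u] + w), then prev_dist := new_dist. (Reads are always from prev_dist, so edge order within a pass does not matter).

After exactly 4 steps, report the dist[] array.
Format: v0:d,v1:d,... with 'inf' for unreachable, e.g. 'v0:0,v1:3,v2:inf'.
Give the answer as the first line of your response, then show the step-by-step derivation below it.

v0:22,v1:41,v2:17,v3:4,v4:3,v5:0

step 1: dist = v0:inf,v1:inf,v2:inf,v3:4,v4:3,v5:0
step 2: dist = v0:inf,v1:inf,v2:17,v3:4,v4:3,v5:0
step 3: dist = v0:22,v1:inf,v2:17,v3:4,v4:3,v5:0
step 4: dist = v0:22,v1:41,v2:17,v3:4,v4:3,v5:0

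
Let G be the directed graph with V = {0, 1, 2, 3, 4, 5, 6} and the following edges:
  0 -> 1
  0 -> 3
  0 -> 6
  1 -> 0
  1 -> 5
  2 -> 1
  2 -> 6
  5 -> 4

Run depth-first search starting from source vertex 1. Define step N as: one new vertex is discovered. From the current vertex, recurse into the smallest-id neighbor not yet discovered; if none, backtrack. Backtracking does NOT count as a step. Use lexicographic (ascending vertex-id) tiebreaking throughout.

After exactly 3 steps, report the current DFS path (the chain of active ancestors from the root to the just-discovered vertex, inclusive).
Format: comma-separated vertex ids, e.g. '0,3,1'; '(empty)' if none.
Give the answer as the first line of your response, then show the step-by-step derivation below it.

1,0,3

step 1: discover 1; path=1; order=1
step 2: discover 0; path=1>0; order=1,0
step 3: discover 3; path=1>0>3; order=1,0,3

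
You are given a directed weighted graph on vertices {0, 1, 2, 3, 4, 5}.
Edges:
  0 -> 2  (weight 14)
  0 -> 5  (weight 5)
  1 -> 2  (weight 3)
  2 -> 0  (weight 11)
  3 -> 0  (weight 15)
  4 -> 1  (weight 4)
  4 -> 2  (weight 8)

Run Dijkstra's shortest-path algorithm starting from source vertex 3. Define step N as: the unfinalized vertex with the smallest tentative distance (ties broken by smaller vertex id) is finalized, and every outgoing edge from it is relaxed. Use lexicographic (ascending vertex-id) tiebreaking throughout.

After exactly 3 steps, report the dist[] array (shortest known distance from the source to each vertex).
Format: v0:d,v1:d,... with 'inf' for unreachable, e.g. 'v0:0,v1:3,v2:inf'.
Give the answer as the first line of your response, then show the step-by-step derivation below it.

v0:15,v1:inf,v2:29,v3:0,v4:inf,v5:20

step 1: dist = v0:15,v1:inf,v2:inf,v3:0,v4:inf,v5:inf
step 2: dist = v0:15,v1:inf,v2:29,v3:0,v4:inf,v5:20
step 3: dist = v0:15,v1:inf,v2:29,v3:0,v4:inf,v5:20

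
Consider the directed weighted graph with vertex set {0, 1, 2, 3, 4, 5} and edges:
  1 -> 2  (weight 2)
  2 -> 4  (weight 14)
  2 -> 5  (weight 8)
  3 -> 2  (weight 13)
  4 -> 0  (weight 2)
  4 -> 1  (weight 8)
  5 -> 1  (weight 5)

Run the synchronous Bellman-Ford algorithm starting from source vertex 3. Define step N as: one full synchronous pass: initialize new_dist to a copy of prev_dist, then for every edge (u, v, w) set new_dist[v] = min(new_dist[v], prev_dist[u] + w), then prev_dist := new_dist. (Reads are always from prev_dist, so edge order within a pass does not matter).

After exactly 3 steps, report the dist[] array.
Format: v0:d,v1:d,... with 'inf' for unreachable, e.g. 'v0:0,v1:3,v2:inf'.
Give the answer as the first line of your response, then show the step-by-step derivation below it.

v0:29,v1:26,v2:13,v3:0,v4:27,v5:21

step 1: dist = v0:inf,v1:inf,v2:13,v3:0,v4:inf,v5:inf
step 2: dist = v0:inf,v1:inf,v2:13,v3:0,v4:27,v5:21
step 3: dist = v0:29,v1:26,v2:13,v3:0,v4:27,v5:21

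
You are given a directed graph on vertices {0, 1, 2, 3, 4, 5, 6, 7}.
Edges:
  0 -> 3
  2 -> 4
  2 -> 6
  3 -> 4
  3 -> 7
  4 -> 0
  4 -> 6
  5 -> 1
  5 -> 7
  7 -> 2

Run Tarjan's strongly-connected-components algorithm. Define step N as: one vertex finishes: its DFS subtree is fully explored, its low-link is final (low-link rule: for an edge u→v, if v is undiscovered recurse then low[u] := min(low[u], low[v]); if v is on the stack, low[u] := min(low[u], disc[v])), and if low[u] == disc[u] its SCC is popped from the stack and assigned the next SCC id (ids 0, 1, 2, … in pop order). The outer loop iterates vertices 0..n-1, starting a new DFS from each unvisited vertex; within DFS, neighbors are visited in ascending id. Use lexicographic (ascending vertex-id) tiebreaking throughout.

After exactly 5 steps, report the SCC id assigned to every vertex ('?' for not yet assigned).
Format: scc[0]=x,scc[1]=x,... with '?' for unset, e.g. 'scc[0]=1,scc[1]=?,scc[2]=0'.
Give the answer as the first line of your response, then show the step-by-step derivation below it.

scc[0]=?,scc[1]=?,scc[2]=?,scc[3]=?,scc[4]=?,scc[5]=?,scc[6]=0,scc[7]=?

step 1: low=(low[0]=0,low[1]=?,low[2]=?,low[3]=1,low[4]=0,low[5]=?,low[6]=3,low[7]=?); scc=(scc[0]=?,scc[1]=?,scc[2]=?,scc[3]=?,scc[4]=?,scc[5]=?,scc[6]=0,scc[7]=?)
step 2: low=(low[0]=0,low[1]=?,low[2]=?,low[3]=1,low[4]=0,low[5]=?,low[6]=3,low[7]=?); scc=(scc[0]=?,scc[1]=?,scc[2]=?,scc[3]=?,scc[4]=?,scc[5]=?,scc[6]=0,scc[7]=?)
step 3: low=(low[0]=0,low[1]=?,low[2]=2,low[3]=0,low[4]=0,low[5]=?,low[6]=3,low[7]=4); scc=(scc[0]=?,scc[1]=?,scc[2]=?,scc[3]=?,scc[4]=?,scc[5]=?,scc[6]=0,scc[7]=?)
step 4: low=(low[0]=0,low[1]=?,low[2]=2,low[3]=0,low[4]=0,low[5]=?,low[6]=3,low[7]=2); scc=(scc[0]=?,scc[1]=?,scc[2]=?,scc[3]=?,scc[4]=?,scc[5]=?,scc[6]=0,scc[7]=?)
step 5: low=(low[0]=0,low[1]=?,low[2]=2,low[3]=0,low[4]=0,low[5]=?,low[6]=3,low[7]=2); scc=(scc[0]=?,scc[1]=?,scc[2]=?,scc[3]=?,scc[4]=?,scc[5]=?,scc[6]=0,scc[7]=?)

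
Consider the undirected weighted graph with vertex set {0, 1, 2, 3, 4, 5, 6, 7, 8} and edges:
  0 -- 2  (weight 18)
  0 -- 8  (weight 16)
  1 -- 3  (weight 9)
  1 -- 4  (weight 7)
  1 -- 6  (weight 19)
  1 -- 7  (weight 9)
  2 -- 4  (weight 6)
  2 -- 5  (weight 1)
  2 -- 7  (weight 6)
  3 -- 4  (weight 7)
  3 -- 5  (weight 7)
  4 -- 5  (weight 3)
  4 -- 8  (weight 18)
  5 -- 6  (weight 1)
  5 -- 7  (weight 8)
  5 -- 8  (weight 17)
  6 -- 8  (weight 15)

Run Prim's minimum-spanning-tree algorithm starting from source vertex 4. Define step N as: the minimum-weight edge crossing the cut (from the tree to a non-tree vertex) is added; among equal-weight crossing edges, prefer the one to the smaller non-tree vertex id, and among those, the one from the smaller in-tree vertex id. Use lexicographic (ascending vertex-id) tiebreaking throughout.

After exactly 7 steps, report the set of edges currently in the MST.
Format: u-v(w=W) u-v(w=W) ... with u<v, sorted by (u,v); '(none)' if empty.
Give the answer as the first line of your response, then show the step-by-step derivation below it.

1-4(w=7) 2-5(w=1) 2-7(w=6) 3-4(w=7) 4-5(w=3) 5-6(w=1) 6-8(w=15)

step 1: add edge 4-5 (w=3); MST = {4-5(w=3)}
step 2: add edge 2-5 (w=1); MST = {2-5(w=1) 4-5(w=3)}
step 3: add edge 5-6 (w=1); MST = {2-5(w=1) 4-5(w=3) 5-6(w=1)}
step 4: add edge 2-7 (w=6); MST = {2-5(w=1) 2-7(w=6) 4-5(w=3) 5-6(w=1)}
step 5: add edge 1-4 (w=7); MST = {1-4(w=7) 2-5(w=1) 2-7(w=6) 4-5(w=3) 5-6(w=1)}
step 6: add edge 3-4 (w=7); MST = {1-4(w=7) 2-5(w=1) 2-7(w=6) 3-4(w=7) 4-5(w=3) 5-6(w=1)}
step 7: add edge 6-8 (w=15); MST = {1-4(w=7) 2-5(w=1) 2-7(w=6) 3-4(w=7) 4-5(w=3) 5-6(w=1) 6-8(w=15)}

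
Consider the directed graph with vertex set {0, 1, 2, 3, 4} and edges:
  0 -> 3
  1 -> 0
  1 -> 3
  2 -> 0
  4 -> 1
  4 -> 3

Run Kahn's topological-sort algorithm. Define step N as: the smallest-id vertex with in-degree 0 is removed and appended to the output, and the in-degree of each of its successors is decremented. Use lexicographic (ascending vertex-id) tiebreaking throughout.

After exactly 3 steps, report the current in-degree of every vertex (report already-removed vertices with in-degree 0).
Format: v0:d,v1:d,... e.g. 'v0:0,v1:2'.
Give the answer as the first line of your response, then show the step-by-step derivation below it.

v0:0,v1:0,v2:0,v3:1,v4:0

step 1: output 2; order=[2]; indeg=(1,1,0,3,0)
step 2: output 4; order=[2,4]; indeg=(1,0,0,2,0)
step 3: output 1; order=[2,4,1]; indeg=(0,0,0,1,0)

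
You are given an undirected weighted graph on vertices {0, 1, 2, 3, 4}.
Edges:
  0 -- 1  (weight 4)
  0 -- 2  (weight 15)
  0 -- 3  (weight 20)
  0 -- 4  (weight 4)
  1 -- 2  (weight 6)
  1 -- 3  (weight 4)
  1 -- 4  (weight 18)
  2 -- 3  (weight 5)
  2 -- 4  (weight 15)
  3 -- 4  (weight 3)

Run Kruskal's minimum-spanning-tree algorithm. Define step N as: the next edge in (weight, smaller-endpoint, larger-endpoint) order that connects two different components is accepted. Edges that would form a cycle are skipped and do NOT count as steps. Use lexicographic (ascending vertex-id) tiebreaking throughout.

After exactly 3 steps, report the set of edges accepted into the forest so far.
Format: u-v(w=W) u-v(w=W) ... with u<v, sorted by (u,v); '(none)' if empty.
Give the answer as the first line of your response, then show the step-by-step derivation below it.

0-1(w=4) 0-4(w=4) 3-4(w=3)

step 1: add edge 3-4 (w=3); MST = {3-4(w=3)}
step 2: add edge 0-1 (w=4); MST = {0-1(w=4) 3-4(w=3)}
step 3: add edge 0-4 (w=4); MST = {0-1(w=4) 0-4(w=4) 3-4(w=3)}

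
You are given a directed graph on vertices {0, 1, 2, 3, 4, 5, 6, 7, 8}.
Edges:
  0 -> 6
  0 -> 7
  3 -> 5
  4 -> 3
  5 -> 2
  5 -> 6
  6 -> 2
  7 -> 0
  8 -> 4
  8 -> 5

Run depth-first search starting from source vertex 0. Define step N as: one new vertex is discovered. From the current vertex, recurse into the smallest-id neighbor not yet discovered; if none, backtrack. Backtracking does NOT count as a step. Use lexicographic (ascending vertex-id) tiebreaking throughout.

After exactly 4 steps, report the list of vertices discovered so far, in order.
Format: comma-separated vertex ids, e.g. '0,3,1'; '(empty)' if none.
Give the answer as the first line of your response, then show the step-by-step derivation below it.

0,6,2,7

step 1: discover 0; path=0; order=0
step 2: discover 6; path=0>6; order=0,6
step 3: discover 2; path=0>6>2; order=0,6,2
step 4: discover 7; path=0>7; order=0,6,2,7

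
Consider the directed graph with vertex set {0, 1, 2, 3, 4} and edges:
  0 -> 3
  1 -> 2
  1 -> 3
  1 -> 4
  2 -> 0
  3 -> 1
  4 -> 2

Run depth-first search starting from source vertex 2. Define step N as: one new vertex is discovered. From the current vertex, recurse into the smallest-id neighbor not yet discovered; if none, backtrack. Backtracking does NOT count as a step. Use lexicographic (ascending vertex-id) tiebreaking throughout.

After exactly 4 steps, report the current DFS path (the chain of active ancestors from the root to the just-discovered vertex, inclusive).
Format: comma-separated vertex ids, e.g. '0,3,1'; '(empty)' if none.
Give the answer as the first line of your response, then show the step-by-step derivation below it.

2,0,3,1

step 1: discover 2; path=2; order=2
step 2: discover 0; path=2>0; order=2,0
step 3: discover 3; path=2>0>3; order=2,0,3
step 4: discover 1; path=2>0>3>1; order=2,0,3,1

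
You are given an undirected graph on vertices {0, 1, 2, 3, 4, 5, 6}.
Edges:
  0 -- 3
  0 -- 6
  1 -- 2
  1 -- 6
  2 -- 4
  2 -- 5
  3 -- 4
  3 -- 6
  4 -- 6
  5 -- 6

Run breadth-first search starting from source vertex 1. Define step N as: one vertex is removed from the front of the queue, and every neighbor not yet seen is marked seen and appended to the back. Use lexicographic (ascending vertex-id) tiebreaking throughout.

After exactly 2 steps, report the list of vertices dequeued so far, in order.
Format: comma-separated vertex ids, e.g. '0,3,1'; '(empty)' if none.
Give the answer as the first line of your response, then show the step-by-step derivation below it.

1,2

step 1: dequeue 1; queue=[2,6]; order=1
step 2: dequeue 2; queue=[6,4,5]; order=1,2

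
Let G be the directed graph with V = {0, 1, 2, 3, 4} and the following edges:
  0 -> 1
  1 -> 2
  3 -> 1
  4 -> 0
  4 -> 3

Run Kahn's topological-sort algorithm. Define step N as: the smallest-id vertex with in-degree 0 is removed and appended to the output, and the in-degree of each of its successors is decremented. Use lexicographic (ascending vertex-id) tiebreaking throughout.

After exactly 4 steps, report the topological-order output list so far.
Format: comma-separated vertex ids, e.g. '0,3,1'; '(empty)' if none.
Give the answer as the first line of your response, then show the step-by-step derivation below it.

4,0,3,1

step 1: output 4; order=[4]; indeg=(0,2,1,0,0)
step 2: output 0; order=[4,0]; indeg=(0,1,1,0,0)
step 3: output 3; order=[4,0,3]; indeg=(0,0,1,0,0)
step 4: output 1; order=[4,0,3,1]; indeg=(0,0,0,0,0)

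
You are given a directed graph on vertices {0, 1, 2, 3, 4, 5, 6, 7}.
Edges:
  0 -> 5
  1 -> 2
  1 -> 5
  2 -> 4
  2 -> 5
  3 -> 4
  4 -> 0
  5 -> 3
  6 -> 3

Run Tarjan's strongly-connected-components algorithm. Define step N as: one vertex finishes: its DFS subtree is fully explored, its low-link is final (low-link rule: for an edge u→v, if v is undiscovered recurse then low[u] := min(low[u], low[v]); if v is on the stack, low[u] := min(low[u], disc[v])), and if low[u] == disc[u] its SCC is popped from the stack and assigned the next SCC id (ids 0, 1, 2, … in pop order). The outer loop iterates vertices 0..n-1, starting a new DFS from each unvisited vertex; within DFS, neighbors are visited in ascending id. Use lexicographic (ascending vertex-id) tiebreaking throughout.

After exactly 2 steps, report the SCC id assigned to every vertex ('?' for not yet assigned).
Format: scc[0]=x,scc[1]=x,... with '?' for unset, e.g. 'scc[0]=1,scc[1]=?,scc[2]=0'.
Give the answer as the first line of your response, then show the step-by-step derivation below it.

scc[0]=?,scc[1]=?,scc[2]=?,scc[3]=?,scc[4]=?,scc[5]=?,scc[6]=?,scc[7]=?

step 1: low=(low[0]=0,low[1]=?,low[2]=?,low[3]=2,low[4]=0,low[5]=1,low[6]=?,low[7]=?); scc=(scc[0]=?,scc[1]=?,scc[2]=?,scc[3]=?,scc[4]=?,scc[5]=?,scc[6]=?,scc[7]=?)
step 2: low=(low[0]=0,low[1]=?,low[2]=?,low[3]=0,low[4]=0,low[5]=1,low[6]=?,low[7]=?); scc=(scc[0]=?,scc[1]=?,scc[2]=?,scc[3]=?,scc[4]=?,scc[5]=?,scc[6]=?,scc[7]=?)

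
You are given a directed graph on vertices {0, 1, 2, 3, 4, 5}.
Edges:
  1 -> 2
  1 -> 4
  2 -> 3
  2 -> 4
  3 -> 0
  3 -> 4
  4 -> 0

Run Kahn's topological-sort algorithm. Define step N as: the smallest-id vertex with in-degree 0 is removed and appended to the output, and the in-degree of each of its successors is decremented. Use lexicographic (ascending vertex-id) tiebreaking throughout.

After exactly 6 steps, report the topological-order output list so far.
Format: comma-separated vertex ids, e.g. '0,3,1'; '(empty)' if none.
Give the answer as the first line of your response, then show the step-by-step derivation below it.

1,2,3,4,0,5

step 1: output 1; order=[1]; indeg=(2,0,0,1,2,0)
step 2: output 2; order=[1,2]; indeg=(2,0,0,0,1,0)
step 3: output 3; order=[1,2,3]; indeg=(1,0,0,0,0,0)
step 4: output 4; order=[1,2,3,4]; indeg=(0,0,0,0,0,0)
step 5: output 0; order=[1,2,3,4,0]; indeg=(0,0,0,0,0,0)
step 6: output 5; order=[1,2,3,4,0,5]; indeg=(0,0,0,0,0,0)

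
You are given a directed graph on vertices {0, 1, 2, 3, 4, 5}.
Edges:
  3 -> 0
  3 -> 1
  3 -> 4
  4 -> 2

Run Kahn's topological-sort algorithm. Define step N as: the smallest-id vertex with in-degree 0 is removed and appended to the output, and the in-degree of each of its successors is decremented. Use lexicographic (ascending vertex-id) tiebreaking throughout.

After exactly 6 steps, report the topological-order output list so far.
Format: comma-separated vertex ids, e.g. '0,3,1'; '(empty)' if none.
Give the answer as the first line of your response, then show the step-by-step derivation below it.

3,0,1,4,2,5

step 1: output 3; order=[3]; indeg=(0,0,1,0,0,0)
step 2: output 0; order=[3,0]; indeg=(0,0,1,0,0,0)
step 3: output 1; order=[3,0,1]; indeg=(0,0,1,0,0,0)
step 4: output 4; order=[3,0,1,4]; indeg=(0,0,0,0,0,0)
step 5: output 2; order=[3,0,1,4,2]; indeg=(0,0,0,0,0,0)
step 6: output 5; order=[3,0,1,4,2,5]; indeg=(0,0,0,0,0,0)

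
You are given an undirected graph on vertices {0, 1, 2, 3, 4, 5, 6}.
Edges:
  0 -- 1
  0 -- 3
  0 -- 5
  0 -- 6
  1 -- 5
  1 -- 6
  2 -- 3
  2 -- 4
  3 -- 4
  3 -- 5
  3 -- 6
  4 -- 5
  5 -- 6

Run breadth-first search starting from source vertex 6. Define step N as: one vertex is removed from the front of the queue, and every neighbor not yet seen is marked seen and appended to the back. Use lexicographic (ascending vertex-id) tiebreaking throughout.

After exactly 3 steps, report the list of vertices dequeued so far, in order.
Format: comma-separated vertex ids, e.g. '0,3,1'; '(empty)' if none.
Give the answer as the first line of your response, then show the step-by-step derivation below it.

6,0,1

step 1: dequeue 6; queue=[0,1,3,5]; order=6
step 2: dequeue 0; queue=[1,3,5]; order=6,0
step 3: dequeue 1; queue=[3,5]; order=6,0,1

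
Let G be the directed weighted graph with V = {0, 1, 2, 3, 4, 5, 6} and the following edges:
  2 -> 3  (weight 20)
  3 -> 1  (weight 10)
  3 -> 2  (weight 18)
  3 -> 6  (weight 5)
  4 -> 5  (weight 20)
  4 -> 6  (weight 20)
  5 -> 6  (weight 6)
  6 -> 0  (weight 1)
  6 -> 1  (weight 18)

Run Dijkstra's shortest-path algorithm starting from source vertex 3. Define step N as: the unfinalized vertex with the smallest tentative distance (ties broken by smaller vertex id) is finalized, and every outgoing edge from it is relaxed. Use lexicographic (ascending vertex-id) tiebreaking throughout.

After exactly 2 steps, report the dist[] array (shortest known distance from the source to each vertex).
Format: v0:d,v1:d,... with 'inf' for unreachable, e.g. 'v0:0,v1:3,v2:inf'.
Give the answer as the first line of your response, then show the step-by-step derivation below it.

v0:6,v1:10,v2:18,v3:0,v4:inf,v5:inf,v6:5

step 1: dist = v0:inf,v1:10,v2:18,v3:0,v4:inf,v5:inf,v6:5
step 2: dist = v0:6,v1:10,v2:18,v3:0,v4:inf,v5:inf,v6:5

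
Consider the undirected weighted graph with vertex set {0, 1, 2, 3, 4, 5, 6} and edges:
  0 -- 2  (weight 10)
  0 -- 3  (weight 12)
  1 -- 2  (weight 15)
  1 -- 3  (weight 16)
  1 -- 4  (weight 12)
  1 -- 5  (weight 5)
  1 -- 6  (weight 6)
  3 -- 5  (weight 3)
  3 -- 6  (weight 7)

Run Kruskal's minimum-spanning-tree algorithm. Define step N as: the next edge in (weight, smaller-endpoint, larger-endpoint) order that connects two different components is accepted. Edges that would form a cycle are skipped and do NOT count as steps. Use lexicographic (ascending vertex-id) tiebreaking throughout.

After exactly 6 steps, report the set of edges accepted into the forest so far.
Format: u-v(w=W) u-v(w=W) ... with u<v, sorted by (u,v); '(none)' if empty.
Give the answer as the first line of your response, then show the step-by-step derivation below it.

0-2(w=10) 0-3(w=12) 1-4(w=12) 1-5(w=5) 1-6(w=6) 3-5(w=3)

step 1: add edge 3-5 (w=3); MST = {3-5(w=3)}
step 2: add edge 1-5 (w=5); MST = {1-5(w=5) 3-5(w=3)}
step 3: add edge 1-6 (w=6); MST = {1-5(w=5) 1-6(w=6) 3-5(w=3)}
step 4: add edge 0-2 (w=10); MST = {0-2(w=10) 1-5(w=5) 1-6(w=6) 3-5(w=3)}
step 5: add edge 0-3 (w=12); MST = {0-2(w=10) 0-3(w=12) 1-5(w=5) 1-6(w=6) 3-5(w=3)}
step 6: add edge 1-4 (w=12); MST = {0-2(w=10) 0-3(w=12) 1-4(w=12) 1-5(w=5) 1-6(w=6) 3-5(w=3)}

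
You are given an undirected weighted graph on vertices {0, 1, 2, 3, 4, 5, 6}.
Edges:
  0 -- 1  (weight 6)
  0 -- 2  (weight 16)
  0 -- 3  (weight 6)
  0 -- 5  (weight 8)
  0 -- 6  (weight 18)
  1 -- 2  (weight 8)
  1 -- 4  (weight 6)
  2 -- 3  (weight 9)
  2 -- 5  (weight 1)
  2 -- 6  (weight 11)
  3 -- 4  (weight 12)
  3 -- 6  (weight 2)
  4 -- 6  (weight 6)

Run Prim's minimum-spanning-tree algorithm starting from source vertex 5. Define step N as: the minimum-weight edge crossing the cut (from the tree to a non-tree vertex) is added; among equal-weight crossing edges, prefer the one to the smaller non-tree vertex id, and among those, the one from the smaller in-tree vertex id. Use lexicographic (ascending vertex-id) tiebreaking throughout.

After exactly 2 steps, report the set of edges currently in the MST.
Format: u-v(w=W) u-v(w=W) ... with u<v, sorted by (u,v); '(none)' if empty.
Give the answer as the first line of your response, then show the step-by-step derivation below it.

0-5(w=8) 2-5(w=1)

step 1: add edge 2-5 (w=1); MST = {2-5(w=1)}
step 2: add edge 0-5 (w=8); MST = {0-5(w=8) 2-5(w=1)}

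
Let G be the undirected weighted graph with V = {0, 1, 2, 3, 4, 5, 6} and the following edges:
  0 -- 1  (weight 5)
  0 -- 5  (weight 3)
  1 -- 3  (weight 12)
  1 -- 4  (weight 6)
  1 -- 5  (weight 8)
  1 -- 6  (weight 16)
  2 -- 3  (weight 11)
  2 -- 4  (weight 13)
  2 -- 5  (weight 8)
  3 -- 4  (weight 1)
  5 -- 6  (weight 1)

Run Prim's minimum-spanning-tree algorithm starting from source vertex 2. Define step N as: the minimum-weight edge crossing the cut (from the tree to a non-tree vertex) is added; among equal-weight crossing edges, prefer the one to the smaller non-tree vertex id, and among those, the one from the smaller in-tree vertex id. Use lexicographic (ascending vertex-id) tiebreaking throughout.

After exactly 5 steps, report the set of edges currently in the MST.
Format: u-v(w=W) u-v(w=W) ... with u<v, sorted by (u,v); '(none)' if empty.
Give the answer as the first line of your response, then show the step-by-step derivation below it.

0-1(w=5) 0-5(w=3) 1-4(w=6) 2-5(w=8) 5-6(w=1)

step 1: add edge 2-5 (w=8); MST = {2-5(w=8)}
step 2: add edge 5-6 (w=1); MST = {2-5(w=8) 5-6(w=1)}
step 3: add edge 0-5 (w=3); MST = {0-5(w=3) 2-5(w=8) 5-6(w=1)}
step 4: add edge 0-1 (w=5); MST = {0-1(w=5) 0-5(w=3) 2-5(w=8) 5-6(w=1)}
step 5: add edge 1-4 (w=6); MST = {0-1(w=5) 0-5(w=3) 1-4(w=6) 2-5(w=8) 5-6(w=1)}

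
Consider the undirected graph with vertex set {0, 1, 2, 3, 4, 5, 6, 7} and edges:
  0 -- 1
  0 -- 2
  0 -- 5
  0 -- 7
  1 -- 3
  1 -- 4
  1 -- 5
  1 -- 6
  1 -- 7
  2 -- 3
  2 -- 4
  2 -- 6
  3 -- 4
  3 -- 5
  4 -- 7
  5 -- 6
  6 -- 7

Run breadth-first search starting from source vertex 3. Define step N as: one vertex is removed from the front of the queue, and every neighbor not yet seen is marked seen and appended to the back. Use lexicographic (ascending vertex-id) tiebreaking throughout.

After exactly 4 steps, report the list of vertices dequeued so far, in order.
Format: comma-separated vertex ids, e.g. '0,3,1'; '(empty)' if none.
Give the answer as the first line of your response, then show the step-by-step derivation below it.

3,1,2,4

step 1: dequeue 3; queue=[1,2,4,5]; order=3
step 2: dequeue 1; queue=[2,4,5,0,6,7]; order=3,1
step 3: dequeue 2; queue=[4,5,0,6,7]; order=3,1,2
step 4: dequeue 4; queue=[5,0,6,7]; order=3,1,2,4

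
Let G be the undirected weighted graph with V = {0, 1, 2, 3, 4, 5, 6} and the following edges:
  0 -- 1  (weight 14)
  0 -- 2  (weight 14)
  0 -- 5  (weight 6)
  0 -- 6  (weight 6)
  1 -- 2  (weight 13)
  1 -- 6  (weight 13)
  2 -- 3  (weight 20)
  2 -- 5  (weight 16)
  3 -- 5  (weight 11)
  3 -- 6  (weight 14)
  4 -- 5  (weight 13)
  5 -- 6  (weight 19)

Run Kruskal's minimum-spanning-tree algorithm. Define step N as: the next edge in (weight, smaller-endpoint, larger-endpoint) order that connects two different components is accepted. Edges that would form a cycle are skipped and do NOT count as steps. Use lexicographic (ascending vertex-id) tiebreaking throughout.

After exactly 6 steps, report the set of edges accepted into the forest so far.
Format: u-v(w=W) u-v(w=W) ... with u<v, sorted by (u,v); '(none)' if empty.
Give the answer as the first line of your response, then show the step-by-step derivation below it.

0-5(w=6) 0-6(w=6) 1-2(w=13) 1-6(w=13) 3-5(w=11) 4-5(w=13)

step 1: add edge 0-5 (w=6); MST = {0-5(w=6)}
step 2: add edge 0-6 (w=6); MST = {0-5(w=6) 0-6(w=6)}
step 3: add edge 3-5 (w=11); MST = {0-5(w=6) 0-6(w=6) 3-5(w=11)}
step 4: add edge 1-2 (w=13); MST = {0-5(w=6) 0-6(w=6) 1-2(w=13) 3-5(w=11)}
step 5: add edge 1-6 (w=13); MST = {0-5(w=6) 0-6(w=6) 1-2(w=13) 1-6(w=13) 3-5(w=11)}
step 6: add edge 4-5 (w=13); MST = {0-5(w=6) 0-6(w=6) 1-2(w=13) 1-6(w=13) 3-5(w=11) 4-5(w=13)}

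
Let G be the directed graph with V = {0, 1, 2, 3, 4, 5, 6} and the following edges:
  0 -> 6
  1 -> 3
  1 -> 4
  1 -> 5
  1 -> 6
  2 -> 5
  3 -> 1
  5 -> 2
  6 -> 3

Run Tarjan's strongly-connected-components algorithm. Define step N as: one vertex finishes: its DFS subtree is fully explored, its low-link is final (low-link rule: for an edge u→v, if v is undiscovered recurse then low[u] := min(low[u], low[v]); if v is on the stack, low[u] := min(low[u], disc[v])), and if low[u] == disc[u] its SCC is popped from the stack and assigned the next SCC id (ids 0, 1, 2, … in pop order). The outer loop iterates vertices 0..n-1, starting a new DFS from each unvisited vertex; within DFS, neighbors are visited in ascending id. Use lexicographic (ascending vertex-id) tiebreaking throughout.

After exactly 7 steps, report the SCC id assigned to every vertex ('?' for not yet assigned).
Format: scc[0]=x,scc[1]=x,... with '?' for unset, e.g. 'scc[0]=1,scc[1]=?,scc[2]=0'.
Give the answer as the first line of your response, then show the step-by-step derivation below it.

scc[0]=3,scc[1]=2,scc[2]=1,scc[3]=2,scc[4]=0,scc[5]=1,scc[6]=2

step 1: low=(low[0]=0,low[1]=2,low[2]=?,low[3]=2,low[4]=4,low[5]=?,low[6]=1); scc=(scc[0]=?,scc[1]=?,scc[2]=?,scc[3]=?,scc[4]=0,scc[5]=?,scc[6]=?)
step 2: low=(low[0]=0,low[1]=2,low[2]=5,low[3]=2,low[4]=4,low[5]=5,low[6]=1); scc=(scc[0]=?,scc[1]=?,scc[2]=?,scc[3]=?,scc[4]=0,scc[5]=?,scc[6]=?)
step 3: low=(low[0]=0,low[1]=2,low[2]=5,low[3]=2,low[4]=4,low[5]=5,low[6]=1); scc=(scc[0]=?,scc[1]=?,scc[2]=1,scc[3]=?,scc[4]=0,scc[5]=1,scc[6]=?)
step 4: low=(low[0]=0,low[1]=1,low[2]=5,low[3]=2,low[4]=4,low[5]=5,low[6]=1); scc=(scc[0]=?,scc[1]=?,scc[2]=1,scc[3]=?,scc[4]=0,scc[5]=1,scc[6]=?)
step 5: low=(low[0]=0,low[1]=1,low[2]=5,low[3]=1,low[4]=4,low[5]=5,low[6]=1); scc=(scc[0]=?,scc[1]=?,scc[2]=1,scc[3]=?,scc[4]=0,scc[5]=1,scc[6]=?)
step 6: low=(low[0]=0,low[1]=1,low[2]=5,low[3]=1,low[4]=4,low[5]=5,low[6]=1); scc=(scc[0]=?,scc[1]=2,scc[2]=1,scc[3]=2,scc[4]=0,scc[5]=1,scc[6]=2)
step 7: low=(low[0]=0,low[1]=1,low[2]=5,low[3]=1,low[4]=4,low[5]=5,low[6]=1); scc=(scc[0]=3,scc[1]=2,scc[2]=1,scc[3]=2,scc[4]=0,scc[5]=1,scc[6]=2)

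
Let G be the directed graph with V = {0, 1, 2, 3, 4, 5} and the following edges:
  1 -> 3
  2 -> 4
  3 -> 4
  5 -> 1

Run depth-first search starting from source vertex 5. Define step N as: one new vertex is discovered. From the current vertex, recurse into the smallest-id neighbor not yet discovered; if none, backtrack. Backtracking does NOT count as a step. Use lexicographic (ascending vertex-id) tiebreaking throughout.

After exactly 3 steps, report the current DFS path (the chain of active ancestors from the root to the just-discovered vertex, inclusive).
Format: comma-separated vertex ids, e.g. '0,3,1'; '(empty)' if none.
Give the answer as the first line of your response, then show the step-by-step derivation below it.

5,1,3

step 1: discover 5; path=5; order=5
step 2: discover 1; path=5>1; order=5,1
step 3: discover 3; path=5>1>3; order=5,1,3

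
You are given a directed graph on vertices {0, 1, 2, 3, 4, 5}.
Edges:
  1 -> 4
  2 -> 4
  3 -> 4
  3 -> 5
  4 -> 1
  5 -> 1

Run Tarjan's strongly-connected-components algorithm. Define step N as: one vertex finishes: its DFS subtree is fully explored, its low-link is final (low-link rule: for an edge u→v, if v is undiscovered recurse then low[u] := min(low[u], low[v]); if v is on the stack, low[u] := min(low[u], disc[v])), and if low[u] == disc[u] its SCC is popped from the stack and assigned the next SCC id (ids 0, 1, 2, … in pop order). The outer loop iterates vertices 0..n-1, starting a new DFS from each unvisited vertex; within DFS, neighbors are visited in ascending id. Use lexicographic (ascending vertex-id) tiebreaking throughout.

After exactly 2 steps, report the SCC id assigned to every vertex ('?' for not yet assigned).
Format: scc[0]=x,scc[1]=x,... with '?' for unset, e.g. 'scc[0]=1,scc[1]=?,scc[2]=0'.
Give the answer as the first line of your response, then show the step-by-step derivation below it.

scc[0]=0,scc[1]=?,scc[2]=?,scc[3]=?,scc[4]=?,scc[5]=?

step 1: low=(low[0]=0,low[1]=?,low[2]=?,low[3]=?,low[4]=?,low[5]=?); scc=(scc[0]=0,scc[1]=?,scc[2]=?,scc[3]=?,scc[4]=?,scc[5]=?)
step 2: low=(low[0]=0,low[1]=1,low[2]=?,low[3]=?,low[4]=1,low[5]=?); scc=(scc[0]=0,scc[1]=?,scc[2]=?,scc[3]=?,scc[4]=?,scc[5]=?)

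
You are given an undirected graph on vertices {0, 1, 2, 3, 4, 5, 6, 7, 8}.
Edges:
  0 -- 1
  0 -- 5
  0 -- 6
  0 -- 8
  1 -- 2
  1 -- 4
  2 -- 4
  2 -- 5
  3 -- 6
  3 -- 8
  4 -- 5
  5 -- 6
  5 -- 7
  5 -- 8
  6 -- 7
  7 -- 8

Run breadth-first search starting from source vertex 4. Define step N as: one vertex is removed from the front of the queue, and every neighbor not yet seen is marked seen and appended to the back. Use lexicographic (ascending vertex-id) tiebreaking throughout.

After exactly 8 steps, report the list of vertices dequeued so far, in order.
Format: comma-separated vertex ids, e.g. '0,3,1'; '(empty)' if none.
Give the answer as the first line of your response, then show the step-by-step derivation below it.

4,1,2,5,0,6,7,8

step 1: dequeue 4; queue=[1,2,5]; order=4
step 2: dequeue 1; queue=[2,5,0]; order=4,1
step 3: dequeue 2; queue=[5,0]; order=4,1,2
step 4: dequeue 5; queue=[0,6,7,8]; order=4,1,2,5
step 5: dequeue 0; queue=[6,7,8]; order=4,1,2,5,0
step 6: dequeue 6; queue=[7,8,3]; order=4,1,2,5,0,6
step 7: dequeue 7; queue=[8,3]; order=4,1,2,5,0,6,7
step 8: dequeue 8; queue=[3]; order=4,1,2,5,0,6,7,8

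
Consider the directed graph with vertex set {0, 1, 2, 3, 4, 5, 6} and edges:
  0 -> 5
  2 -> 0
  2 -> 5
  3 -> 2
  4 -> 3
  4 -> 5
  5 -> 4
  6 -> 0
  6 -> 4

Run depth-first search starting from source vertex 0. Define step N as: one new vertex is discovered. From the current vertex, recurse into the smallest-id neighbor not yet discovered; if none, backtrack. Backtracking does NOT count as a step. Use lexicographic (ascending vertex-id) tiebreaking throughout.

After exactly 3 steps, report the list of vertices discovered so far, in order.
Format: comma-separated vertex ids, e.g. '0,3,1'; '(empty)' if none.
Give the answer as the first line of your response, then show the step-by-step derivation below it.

0,5,4

step 1: discover 0; path=0; order=0
step 2: discover 5; path=0>5; order=0,5
step 3: discover 4; path=0>5>4; order=0,5,4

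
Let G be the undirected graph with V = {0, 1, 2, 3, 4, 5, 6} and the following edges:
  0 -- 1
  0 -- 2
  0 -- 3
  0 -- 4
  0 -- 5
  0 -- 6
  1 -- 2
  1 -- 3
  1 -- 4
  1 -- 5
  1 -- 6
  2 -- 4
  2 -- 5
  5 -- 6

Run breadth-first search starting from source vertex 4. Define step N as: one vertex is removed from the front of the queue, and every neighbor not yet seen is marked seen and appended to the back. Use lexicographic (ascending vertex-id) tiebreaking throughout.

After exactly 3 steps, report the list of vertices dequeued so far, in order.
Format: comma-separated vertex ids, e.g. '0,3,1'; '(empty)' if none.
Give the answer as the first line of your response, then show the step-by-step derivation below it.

4,0,1

step 1: dequeue 4; queue=[0,1,2]; order=4
step 2: dequeue 0; queue=[1,2,3,5,6]; order=4,0
step 3: dequeue 1; queue=[2,3,5,6]; order=4,0,1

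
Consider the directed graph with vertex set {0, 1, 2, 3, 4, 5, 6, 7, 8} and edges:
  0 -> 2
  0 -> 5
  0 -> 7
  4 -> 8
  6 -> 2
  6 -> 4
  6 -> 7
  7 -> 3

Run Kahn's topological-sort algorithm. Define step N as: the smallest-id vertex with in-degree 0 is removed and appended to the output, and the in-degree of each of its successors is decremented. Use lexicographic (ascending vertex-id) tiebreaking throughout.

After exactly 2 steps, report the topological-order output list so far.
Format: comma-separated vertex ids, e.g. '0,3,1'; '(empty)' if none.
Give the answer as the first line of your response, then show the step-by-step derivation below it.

0,1

step 1: output 0; order=[0]; indeg=(0,0,1,1,1,0,0,1,1)
step 2: output 1; order=[0,1]; indeg=(0,0,1,1,1,0,0,1,1)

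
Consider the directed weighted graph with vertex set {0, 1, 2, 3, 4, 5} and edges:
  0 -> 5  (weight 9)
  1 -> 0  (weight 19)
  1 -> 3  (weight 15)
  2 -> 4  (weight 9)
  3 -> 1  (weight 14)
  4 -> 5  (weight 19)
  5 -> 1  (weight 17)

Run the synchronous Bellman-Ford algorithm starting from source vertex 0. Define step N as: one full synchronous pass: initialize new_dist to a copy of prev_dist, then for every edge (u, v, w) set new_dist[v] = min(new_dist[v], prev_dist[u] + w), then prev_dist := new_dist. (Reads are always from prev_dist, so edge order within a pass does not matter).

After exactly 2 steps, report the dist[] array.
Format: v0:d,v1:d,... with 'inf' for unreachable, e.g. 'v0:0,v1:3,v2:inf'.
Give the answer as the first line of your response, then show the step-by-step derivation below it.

v0:0,v1:26,v2:inf,v3:inf,v4:inf,v5:9

step 1: dist = v0:0,v1:inf,v2:inf,v3:inf,v4:inf,v5:9
step 2: dist = v0:0,v1:26,v2:inf,v3:inf,v4:inf,v5:9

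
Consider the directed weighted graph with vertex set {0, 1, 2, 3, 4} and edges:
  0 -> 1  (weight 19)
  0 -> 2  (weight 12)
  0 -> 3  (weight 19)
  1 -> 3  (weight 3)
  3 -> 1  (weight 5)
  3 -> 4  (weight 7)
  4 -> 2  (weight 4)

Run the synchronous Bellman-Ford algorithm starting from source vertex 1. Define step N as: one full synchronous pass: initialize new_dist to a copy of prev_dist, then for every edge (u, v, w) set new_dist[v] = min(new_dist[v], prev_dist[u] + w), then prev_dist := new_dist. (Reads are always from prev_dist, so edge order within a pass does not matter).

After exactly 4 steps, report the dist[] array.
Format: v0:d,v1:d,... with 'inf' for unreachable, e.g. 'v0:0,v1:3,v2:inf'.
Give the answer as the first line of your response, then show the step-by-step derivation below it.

v0:inf,v1:0,v2:14,v3:3,v4:10

step 1: dist = v0:inf,v1:0,v2:inf,v3:3,v4:inf
step 2: dist = v0:inf,v1:0,v2:inf,v3:3,v4:10
step 3: dist = v0:inf,v1:0,v2:14,v3:3,v4:10
step 4: dist = v0:inf,v1:0,v2:14,v3:3,v4:10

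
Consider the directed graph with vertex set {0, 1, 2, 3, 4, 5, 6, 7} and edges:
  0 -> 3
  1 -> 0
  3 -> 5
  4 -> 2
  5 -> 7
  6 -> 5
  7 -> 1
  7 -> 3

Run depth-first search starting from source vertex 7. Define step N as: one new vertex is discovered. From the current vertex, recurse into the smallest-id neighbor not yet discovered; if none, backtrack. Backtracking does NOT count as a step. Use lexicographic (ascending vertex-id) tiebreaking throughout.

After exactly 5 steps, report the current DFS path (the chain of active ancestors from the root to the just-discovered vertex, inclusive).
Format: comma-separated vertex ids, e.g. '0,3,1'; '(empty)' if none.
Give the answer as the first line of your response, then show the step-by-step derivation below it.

7,1,0,3,5

step 1: discover 7; path=7; order=7
step 2: discover 1; path=7>1; order=7,1
step 3: discover 0; path=7>1>0; order=7,1,0
step 4: discover 3; path=7>1>0>3; order=7,1,0,3
step 5: discover 5; path=7>1>0>3>5; order=7,1,0,3,5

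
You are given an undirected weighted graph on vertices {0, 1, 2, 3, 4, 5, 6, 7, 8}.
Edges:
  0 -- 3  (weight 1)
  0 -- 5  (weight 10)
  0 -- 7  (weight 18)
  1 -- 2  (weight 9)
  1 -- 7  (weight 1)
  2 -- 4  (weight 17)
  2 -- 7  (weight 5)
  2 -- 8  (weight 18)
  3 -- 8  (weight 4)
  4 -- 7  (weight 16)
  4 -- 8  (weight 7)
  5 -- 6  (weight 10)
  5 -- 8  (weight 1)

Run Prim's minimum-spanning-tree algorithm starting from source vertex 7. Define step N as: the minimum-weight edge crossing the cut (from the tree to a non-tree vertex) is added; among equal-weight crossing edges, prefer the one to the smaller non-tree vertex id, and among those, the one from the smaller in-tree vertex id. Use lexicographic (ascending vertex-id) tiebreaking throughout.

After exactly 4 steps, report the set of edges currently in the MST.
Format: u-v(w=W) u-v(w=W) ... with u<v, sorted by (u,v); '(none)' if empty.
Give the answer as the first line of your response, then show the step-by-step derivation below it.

1-7(w=1) 2-7(w=5) 4-7(w=16) 4-8(w=7)

step 1: add edge 1-7 (w=1); MST = {1-7(w=1)}
step 2: add edge 2-7 (w=5); MST = {1-7(w=1) 2-7(w=5)}
step 3: add edge 4-7 (w=16); MST = {1-7(w=1) 2-7(w=5) 4-7(w=16)}
step 4: add edge 4-8 (w=7); MST = {1-7(w=1) 2-7(w=5) 4-7(w=16) 4-8(w=7)}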